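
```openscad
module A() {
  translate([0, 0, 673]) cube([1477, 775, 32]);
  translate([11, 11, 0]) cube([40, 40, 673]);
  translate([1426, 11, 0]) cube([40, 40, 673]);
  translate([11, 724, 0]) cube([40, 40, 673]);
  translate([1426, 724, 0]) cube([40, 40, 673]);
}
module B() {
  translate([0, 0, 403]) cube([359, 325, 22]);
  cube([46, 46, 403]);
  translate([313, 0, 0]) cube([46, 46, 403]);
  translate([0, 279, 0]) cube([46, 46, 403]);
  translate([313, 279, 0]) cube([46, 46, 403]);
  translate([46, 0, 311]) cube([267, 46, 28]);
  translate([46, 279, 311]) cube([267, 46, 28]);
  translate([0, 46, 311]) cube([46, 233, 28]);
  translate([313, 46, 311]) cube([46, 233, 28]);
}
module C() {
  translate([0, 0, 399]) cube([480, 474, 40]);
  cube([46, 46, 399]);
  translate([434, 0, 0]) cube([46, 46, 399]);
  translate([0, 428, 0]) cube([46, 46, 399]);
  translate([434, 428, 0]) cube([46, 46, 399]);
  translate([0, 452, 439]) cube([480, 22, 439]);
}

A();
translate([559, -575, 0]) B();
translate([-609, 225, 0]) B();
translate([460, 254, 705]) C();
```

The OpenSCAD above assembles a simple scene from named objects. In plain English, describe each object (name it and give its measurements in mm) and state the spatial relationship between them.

A is a table with a 1477×775 mm rectangular top, 32 mm thick, top surface at z = 705 mm, supported by four 40×40 mm square legs, each inset 11 mm from the nearest pair of top edges, running from the floor.

B is a four-legged stool. The seat is 359×325 mm, 22 mm thick, top at z = 425 mm. It stands on four square legs, each 46×46 mm in cross-section, from z = 0 to the seat underside, each flush with a corner of the seat. Four stretchers, 46 mm wide and 28 mm tall, connect adjacent legs with their undersides at z = 311 mm, each running between the inner faces of the legs it joins and aligned with the legs' outer faces on the other axis.

C is a chair: 480×474 mm seat, 40 mm thick, top at z = 439 mm, on four 46 mm square corner legs flush with the seat edges. A 22 mm thick backrest slab spans the full seat width, extending 439 mm above the seat top, its back face flush with the seat's +y edge.

Two stools sit around the table at the −y, −x sides. The chair is on top of the table.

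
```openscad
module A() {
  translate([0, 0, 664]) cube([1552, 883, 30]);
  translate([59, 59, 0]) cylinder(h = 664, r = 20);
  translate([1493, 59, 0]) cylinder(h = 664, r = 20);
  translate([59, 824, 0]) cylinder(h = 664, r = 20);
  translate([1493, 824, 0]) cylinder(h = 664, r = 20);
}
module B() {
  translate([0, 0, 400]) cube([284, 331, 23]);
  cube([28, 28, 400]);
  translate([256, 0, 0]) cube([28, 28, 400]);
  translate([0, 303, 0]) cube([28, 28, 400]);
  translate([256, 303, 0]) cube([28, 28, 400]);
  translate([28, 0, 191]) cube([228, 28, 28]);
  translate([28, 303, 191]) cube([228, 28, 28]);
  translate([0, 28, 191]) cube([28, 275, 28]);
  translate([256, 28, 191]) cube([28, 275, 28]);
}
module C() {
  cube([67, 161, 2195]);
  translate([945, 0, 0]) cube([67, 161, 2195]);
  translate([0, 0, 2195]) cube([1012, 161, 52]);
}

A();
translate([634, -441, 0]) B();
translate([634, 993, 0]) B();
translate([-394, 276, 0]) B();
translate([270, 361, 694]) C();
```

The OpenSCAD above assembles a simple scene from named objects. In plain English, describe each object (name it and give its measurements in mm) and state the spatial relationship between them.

A is a table: top 1552 mm (x) × 883 mm (y), 30 mm thick, upper face at z = 694 mm, on four round legs of 40 mm diameter, each leg's bounding box inset 39 mm from the nearest pair of top edges, running from z = 0 to the bottom of the top.

B is a four-legged stool. The seat is 284×331 mm, 23 mm thick, top at z = 423 mm. It stands on four square legs, each 28×28 mm in cross-section, from z = 0 to the seat underside, each flush with a corner of the seat. Four stretchers, 28 mm wide and 28 mm tall, connect adjacent legs with their undersides at z = 191 mm, each running between the inner faces of the legs it joins and aligned with the legs' outer faces on the other axis.

C is a rectangular door frame: two vertical jambs of 67×161 mm section, 2195 mm tall, with a clear opening 878 mm wide between their inner faces. A header 52 mm tall and 161 mm deep lies on top of the jambs and spans the full outside width.

Three stools sit around the table at the −y, +y, −x sides. The door frame is on top of the table, centred.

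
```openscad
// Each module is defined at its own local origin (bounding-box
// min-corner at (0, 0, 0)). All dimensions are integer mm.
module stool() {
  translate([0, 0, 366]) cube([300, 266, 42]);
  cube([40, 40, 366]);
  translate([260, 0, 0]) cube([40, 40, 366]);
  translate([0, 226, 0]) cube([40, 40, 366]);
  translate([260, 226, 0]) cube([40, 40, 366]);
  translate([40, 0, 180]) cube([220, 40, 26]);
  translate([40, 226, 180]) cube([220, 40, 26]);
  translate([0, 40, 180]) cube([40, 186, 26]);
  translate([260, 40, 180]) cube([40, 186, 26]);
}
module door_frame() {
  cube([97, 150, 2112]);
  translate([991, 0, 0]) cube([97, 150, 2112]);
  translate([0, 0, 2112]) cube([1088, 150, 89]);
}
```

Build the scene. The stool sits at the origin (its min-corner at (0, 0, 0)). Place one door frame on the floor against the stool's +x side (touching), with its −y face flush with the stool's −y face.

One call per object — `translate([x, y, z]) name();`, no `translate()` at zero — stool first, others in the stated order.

stool();
translate([300, 0, 0]) door_frame();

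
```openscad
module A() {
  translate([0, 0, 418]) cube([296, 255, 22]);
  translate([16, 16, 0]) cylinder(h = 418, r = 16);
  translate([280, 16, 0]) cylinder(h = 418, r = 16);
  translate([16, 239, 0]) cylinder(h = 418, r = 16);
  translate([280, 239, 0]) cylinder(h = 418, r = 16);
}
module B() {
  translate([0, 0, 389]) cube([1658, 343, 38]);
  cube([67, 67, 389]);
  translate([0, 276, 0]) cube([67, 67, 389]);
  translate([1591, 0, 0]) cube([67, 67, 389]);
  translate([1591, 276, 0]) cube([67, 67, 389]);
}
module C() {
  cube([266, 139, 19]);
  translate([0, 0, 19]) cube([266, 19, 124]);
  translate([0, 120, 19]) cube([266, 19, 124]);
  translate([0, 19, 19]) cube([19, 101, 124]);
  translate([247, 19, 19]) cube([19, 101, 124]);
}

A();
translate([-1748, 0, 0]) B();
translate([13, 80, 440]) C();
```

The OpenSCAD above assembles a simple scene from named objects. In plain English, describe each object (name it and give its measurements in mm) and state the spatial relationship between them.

A is a four-legged stool. The seat is 296×255 mm, 22 mm thick, top at z = 440 mm. It stands on four round legs, each 32 mm in diameter, from z = 0 to the seat underside, each leg's axis is inset half a diameter from the nearest pair of seat edges (so the leg's bounding box is flush with the corner).

B is a bench: a 1658×343 mm seat slab, 38 mm thick, top at z = 427 mm, on four 67×67 mm square legs flush with the seat corners and standing on z = 0.

C is an open-topped rectangular box: outside dimensions 266×139×143 mm, with a uniform wall and base thickness of 19 mm. The base is a full 266×139 slab on the floor; four walls sit on top of the base. The front and back walls (the −y and +y sides) span the full width; the two side walls fit between them.

The bench is on the floor beside the stool on its −x side. The open box is on top of the stool.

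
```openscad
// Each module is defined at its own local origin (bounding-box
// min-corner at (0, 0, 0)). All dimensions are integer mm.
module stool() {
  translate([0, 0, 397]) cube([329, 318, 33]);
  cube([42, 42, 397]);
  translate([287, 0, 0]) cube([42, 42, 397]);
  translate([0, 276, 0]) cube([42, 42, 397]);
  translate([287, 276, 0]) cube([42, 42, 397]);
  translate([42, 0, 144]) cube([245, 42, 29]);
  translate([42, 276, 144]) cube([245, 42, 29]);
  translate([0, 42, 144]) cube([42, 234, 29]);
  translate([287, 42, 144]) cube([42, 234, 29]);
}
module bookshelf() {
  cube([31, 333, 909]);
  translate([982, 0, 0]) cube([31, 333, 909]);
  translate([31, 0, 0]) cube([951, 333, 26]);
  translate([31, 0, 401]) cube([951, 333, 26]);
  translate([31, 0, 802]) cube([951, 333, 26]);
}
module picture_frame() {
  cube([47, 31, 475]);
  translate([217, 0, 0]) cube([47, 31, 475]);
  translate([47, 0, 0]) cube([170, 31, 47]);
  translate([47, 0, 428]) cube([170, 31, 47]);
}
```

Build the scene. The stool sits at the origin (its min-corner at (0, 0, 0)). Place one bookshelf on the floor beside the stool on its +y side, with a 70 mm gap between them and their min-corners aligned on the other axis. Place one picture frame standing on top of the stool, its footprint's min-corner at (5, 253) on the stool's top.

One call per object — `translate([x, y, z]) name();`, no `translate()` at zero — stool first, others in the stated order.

stool();
translate([0, 388, 0]) bookshelf();
translate([5, 253, 430]) picture_frame();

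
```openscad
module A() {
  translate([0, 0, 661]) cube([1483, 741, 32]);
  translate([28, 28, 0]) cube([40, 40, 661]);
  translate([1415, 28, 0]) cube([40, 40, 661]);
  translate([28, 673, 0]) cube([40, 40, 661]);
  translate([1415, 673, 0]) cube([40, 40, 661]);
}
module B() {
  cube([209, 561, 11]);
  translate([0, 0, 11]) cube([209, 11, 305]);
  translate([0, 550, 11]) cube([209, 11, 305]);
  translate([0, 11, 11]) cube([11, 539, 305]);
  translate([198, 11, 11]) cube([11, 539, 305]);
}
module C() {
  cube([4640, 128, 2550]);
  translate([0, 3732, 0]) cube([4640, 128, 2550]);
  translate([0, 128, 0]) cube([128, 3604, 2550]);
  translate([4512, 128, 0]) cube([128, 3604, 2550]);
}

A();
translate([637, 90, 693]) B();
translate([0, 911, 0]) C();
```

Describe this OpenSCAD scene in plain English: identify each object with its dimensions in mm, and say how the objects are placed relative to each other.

A is a rectangular dining table. The top is 1483×741×32 mm with its upper surface at z = 693 mm. It stands on four 40×40 mm square legs, each inset 28 mm from the nearest pair of top edges, running from the floor to the underside of the top.

B is an open-topped rectangular box: outside dimensions 209×561×316 mm, with a uniform wall and base thickness of 11 mm. The base is a full 209×561 slab on the floor; four walls sit on top of the base. The front and back walls (the −y and +y sides) span the full width; the two side walls fit between them.

C is the wall frame of a small rectangular building: four walls, each 2550 mm tall and 128 mm thick, enclosing a footprint 4640 mm (x) by 3860 mm (y) outside-to-outside, with no floor or roof. The front and back walls (the −y and +y sides) span the full width; the two side walls fit between them.

The open box is on top of the table, centred. The house frame is on the floor beside the table on its +y side.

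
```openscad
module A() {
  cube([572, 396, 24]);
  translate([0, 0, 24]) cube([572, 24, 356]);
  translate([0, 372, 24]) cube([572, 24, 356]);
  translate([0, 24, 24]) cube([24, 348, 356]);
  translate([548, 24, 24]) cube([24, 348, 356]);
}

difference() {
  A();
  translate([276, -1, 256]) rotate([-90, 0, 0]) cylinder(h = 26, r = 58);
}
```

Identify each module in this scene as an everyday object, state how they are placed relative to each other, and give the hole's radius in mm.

The subtracted cylinder has r = 58 mm.

A is an open box. The open box has a circular hole through its front wall. The hole's radius is 58 mm.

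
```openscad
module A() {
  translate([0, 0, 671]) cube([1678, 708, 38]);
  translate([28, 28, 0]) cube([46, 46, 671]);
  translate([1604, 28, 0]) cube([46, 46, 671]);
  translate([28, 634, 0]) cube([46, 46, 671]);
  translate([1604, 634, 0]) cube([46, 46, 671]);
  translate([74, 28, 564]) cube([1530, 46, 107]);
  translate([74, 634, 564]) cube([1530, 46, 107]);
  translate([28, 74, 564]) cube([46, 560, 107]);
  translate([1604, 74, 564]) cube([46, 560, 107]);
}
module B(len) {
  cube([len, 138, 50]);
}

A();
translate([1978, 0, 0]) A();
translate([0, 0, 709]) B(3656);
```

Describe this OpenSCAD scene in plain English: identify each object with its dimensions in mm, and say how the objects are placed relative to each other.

A is a table: top 1678 mm (x) × 708 mm (y), 38 mm thick, upper face at z = 709 mm, on four 46×46 mm square legs, each inset 28 mm from the nearest pair of top edges, running from z = 0 to the bottom of the top. Four apron rails, 46 mm thick and 107 mm tall, run between adjacent legs with their top edges flush with the underside of the top and their outer faces flush with the legs' outer faces.

B is a rectangular beam 3656 mm long (x), 138 mm deep (y), 50 mm thick (z).

The beam spans the tops of two tables placed 300 mm apart, resting at z = 709 mm.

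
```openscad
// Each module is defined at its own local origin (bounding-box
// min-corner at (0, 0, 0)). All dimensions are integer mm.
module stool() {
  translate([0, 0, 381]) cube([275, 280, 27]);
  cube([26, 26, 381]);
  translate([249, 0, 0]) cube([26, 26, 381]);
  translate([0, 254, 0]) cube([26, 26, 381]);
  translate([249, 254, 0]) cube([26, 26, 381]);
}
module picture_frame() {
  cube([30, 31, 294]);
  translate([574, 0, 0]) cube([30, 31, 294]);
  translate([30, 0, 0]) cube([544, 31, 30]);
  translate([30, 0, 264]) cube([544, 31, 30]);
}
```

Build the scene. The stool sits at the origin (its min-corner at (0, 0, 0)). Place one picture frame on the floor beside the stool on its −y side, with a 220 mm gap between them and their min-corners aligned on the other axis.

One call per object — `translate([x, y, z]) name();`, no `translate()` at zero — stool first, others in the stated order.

stool();
translate([0, -251, 0]) picture_frame();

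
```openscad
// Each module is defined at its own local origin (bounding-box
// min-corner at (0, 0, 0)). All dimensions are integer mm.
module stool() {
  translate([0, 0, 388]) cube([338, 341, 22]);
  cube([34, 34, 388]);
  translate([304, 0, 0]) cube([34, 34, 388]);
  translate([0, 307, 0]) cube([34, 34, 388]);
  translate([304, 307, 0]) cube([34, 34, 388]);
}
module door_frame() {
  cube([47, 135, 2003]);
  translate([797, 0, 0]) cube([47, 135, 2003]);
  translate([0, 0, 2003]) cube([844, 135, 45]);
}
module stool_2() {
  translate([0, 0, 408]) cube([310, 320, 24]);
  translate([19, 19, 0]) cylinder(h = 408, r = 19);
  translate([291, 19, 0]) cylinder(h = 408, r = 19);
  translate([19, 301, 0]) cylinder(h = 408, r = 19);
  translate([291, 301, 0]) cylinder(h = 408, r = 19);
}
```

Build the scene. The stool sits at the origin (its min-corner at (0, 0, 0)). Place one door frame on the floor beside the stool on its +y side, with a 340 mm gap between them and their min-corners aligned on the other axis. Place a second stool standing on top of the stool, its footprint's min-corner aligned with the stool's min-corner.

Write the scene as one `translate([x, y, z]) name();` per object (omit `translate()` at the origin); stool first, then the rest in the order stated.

stool();
translate([0, 681, 0]) door_frame();
translate([0, 0, 410]) stool_2();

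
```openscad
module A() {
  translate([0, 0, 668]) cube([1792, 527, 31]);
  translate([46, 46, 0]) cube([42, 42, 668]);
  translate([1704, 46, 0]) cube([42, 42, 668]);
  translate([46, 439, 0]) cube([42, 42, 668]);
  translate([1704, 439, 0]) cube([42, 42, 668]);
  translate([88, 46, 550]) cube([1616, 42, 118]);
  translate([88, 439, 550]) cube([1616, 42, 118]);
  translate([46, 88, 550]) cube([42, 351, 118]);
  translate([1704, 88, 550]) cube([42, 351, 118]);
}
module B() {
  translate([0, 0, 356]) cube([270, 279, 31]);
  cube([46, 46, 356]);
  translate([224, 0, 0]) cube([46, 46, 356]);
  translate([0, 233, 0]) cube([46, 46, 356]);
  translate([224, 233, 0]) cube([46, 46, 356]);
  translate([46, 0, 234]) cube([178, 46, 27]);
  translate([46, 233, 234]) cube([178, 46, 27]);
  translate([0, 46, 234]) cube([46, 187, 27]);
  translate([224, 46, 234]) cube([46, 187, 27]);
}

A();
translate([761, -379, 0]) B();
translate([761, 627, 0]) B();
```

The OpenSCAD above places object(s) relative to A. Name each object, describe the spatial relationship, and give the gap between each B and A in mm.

A is a table. B is a stool. Two stools sit around the table at the −y, +y sides. The gap between each stool and the table is 100 mm.

Each stool's nearest face is 100 mm from the table's bounding box.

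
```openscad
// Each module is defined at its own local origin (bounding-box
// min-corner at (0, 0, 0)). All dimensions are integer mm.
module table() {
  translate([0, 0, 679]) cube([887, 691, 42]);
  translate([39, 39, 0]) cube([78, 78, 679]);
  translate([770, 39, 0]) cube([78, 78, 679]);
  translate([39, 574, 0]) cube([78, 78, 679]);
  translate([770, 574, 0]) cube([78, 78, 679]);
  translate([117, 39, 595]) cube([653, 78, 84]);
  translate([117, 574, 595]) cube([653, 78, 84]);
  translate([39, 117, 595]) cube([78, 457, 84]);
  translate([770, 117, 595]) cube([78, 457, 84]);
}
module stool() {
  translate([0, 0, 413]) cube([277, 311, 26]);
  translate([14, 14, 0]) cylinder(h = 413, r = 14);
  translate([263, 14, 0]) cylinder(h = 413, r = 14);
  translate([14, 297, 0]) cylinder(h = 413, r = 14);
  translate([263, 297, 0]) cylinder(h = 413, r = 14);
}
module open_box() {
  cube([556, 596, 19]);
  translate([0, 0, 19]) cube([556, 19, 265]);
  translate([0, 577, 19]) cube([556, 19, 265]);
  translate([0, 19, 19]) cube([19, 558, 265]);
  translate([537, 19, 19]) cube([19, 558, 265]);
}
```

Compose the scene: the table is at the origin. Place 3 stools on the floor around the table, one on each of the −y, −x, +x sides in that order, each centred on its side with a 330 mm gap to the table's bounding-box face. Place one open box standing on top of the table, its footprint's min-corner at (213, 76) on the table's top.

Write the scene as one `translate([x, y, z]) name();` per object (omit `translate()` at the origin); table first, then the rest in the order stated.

table();
translate([305, -641, 0]) stool();
translate([-607, 190, 0]) stool();
translate([1217, 190, 0]) stool();
translate([213, 76, 721]) open_box();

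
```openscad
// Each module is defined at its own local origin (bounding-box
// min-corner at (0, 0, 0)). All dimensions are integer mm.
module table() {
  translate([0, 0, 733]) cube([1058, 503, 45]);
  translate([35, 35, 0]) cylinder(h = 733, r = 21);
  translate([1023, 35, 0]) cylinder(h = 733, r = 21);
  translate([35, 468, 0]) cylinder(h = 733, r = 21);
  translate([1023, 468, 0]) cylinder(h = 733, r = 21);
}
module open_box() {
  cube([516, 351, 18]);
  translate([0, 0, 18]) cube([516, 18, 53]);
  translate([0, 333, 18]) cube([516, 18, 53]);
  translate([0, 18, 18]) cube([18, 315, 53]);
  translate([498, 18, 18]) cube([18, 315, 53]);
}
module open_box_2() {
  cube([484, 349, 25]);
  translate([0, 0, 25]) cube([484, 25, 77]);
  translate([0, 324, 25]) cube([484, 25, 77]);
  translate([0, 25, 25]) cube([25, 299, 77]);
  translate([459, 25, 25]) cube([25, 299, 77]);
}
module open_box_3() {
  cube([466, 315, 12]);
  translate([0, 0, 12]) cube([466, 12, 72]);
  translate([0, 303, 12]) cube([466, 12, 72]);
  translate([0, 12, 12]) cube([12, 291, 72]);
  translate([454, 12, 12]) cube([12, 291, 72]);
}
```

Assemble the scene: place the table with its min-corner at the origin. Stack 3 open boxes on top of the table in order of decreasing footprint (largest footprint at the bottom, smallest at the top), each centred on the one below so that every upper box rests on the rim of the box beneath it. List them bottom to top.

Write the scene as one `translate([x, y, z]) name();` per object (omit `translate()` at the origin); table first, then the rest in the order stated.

table();
translate([271, 76, 778]) open_box();
translate([287, 77, 849]) open_box_2();
translate([296, 94, 951]) open_box_3();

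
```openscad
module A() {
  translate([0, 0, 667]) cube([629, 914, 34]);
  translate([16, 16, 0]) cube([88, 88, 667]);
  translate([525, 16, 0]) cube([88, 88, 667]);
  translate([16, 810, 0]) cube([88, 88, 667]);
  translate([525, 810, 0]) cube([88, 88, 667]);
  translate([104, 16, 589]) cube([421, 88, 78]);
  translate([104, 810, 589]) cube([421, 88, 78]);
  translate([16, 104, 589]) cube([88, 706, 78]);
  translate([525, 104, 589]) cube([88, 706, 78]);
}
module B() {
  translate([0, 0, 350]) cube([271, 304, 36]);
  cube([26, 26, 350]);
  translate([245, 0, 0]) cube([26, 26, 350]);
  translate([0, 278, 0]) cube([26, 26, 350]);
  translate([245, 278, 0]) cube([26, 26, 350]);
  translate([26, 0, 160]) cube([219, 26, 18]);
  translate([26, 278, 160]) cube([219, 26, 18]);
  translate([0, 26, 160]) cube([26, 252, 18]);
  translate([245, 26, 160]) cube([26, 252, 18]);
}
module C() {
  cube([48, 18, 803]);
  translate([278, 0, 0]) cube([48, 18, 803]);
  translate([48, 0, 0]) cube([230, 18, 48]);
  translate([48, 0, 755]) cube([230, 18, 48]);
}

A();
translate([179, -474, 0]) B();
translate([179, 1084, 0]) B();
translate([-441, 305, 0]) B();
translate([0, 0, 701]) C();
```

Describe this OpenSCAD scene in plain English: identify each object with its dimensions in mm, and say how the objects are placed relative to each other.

A is a table with a 629×914 mm rectangular top, 34 mm thick, top surface at z = 701 mm, supported by four 88×88 mm square legs, each inset 16 mm from the nearest pair of top edges, running from the floor. Four apron rails, 88 mm thick and 78 mm tall, run between adjacent legs with their top edges flush with the underside of the top and their outer faces flush with the legs' outer faces.

B is a four-legged stool. The seat is 271×304 mm, 36 mm thick, top at z = 386 mm. It stands on four square legs, each 26×26 mm in cross-section, from z = 0 to the seat underside, each flush with a corner of the seat. Four stretchers, 26 mm wide and 18 mm tall, connect adjacent legs with their undersides at z = 160 mm, each running between the inner faces of the legs it joins and aligned with the legs' outer faces on the other axis.

C is a picture frame with a 230×707 mm rectangular opening (x by z) and a uniform 48 mm border on every side. Frame depth is 18 mm along y. It is built from two vertical stiles running the full outside height and two horizontal rails spanning the gap between the stiles.

Three stools sit around the table at the −y, +y, −x sides. The picture frame is on top of the table.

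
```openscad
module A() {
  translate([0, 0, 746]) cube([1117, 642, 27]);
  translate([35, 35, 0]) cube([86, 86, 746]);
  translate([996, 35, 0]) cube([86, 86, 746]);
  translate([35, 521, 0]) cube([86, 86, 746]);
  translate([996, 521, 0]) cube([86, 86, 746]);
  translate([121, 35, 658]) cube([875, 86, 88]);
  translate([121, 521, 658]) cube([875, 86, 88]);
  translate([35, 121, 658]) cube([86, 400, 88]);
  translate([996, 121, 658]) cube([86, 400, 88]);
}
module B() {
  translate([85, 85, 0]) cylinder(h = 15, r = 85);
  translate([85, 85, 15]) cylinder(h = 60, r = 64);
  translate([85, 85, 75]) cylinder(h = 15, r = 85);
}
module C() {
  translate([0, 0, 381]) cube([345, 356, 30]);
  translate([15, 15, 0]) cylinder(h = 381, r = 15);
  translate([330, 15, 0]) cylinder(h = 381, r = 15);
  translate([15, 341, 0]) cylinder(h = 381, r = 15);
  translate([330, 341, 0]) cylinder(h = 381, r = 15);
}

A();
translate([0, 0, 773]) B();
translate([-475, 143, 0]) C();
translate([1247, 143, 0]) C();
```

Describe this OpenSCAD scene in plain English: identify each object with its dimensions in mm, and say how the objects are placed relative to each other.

A is a table with a 1117×642 mm rectangular top, 27 mm thick, top surface at z = 773 mm, supported by four 86×86 mm square legs, each inset 35 mm from the nearest pair of top edges, running from the floor. Four apron rails, 86 mm thick and 88 mm tall, run between adjacent legs with their top edges flush with the underside of the top and their outer faces flush with the legs' outer faces.

B is a spool: two coaxial disc flanges of radius 85 mm and thickness 15 mm, joined by a core cylinder of radius 64 mm and height 60 mm. The lower flange rests on z = 0 and the three cylinders share a vertical axis.

C is a four-legged stool. The seat is 345×356 mm, 30 mm thick, top at z = 411 mm. It stands on four round legs, each 30 mm in diameter, from z = 0 to the seat underside, each leg's axis is inset half a diameter from the nearest pair of seat edges (so the leg's bounding box is flush with the corner).

The spool is on top of the table. Two stools sit around the table at the −x, +x sides.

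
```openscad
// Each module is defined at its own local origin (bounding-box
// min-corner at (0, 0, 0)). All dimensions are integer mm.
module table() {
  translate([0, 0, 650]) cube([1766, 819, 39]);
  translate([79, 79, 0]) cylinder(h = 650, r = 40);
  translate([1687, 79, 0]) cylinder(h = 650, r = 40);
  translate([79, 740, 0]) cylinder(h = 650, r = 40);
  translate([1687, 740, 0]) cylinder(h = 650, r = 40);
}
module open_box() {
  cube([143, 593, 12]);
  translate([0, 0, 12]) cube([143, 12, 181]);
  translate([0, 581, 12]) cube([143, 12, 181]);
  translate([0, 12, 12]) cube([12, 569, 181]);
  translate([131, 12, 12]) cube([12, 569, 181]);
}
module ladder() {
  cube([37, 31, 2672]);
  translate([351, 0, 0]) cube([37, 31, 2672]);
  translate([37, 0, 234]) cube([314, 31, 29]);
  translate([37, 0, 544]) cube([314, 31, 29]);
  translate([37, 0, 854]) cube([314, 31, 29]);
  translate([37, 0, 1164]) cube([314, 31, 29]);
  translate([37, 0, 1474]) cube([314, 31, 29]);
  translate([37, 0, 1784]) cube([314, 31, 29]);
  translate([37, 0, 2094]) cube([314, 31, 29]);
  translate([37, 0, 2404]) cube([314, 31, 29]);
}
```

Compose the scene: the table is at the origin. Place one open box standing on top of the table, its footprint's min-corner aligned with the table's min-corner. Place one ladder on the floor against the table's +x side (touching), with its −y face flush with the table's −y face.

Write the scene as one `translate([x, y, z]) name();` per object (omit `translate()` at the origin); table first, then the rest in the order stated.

table();
translate([0, 0, 689]) open_box();
translate([1766, 0, 0]) ladder();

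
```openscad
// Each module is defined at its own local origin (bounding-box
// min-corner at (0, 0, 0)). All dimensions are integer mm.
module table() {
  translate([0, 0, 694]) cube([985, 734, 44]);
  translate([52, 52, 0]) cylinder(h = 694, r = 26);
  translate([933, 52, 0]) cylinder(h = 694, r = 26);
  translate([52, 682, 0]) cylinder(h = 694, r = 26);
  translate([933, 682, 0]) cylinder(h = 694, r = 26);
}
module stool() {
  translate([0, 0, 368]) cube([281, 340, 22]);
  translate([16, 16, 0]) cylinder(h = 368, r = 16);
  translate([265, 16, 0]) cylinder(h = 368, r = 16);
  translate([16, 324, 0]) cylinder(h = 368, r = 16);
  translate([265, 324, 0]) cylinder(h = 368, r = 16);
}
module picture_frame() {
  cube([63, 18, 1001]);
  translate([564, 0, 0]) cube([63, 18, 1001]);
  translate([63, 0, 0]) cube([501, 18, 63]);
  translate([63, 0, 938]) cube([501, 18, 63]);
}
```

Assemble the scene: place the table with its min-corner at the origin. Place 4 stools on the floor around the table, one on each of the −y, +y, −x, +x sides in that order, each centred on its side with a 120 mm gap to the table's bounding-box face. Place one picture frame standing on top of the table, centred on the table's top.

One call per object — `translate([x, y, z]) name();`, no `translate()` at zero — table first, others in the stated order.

table();
translate([352, -460, 0]) stool();
translate([352, 854, 0]) stool();
translate([-401, 197, 0]) stool();
translate([1105, 197, 0]) stool();
translate([179, 358, 738]) picture_frame();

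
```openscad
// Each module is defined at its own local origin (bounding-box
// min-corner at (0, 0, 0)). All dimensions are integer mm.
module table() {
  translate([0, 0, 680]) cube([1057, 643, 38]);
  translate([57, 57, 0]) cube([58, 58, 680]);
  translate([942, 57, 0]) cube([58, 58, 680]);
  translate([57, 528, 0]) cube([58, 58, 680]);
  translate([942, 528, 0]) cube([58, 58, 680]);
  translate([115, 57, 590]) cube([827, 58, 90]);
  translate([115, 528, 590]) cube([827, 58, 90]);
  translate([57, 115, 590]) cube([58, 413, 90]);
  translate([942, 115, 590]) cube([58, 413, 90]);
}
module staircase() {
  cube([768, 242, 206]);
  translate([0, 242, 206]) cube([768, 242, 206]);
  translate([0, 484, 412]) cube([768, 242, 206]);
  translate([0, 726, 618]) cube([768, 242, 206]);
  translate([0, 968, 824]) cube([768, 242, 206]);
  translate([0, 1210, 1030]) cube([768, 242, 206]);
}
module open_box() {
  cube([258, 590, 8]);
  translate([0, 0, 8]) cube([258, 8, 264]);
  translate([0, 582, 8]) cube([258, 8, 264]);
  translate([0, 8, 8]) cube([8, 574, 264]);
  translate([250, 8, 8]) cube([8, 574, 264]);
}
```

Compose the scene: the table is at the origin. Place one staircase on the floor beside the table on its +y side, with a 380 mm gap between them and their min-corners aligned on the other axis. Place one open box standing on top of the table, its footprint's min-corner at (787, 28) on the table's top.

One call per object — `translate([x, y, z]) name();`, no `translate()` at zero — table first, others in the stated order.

table();
translate([0, 1023, 0]) staircase();
translate([787, 28, 718]) open_box();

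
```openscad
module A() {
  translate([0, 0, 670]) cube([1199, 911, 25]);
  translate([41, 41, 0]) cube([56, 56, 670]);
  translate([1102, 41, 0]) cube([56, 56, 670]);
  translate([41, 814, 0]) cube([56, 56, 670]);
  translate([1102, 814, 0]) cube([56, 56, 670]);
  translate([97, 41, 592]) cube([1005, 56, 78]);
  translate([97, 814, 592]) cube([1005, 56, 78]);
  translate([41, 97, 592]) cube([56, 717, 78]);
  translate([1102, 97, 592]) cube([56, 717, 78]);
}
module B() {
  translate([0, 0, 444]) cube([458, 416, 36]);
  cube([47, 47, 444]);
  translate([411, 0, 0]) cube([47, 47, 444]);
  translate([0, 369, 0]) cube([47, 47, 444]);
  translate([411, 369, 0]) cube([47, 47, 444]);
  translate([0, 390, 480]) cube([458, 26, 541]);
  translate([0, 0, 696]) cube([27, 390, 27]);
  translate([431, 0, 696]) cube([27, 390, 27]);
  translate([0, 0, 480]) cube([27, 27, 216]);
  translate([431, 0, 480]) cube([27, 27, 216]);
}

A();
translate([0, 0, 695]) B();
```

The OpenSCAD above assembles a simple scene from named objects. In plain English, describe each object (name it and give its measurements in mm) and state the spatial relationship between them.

A is a rectangular dining table. The top is 1199×911×25 mm with its upper surface at z = 695 mm. It stands on four 56×56 mm square legs, each inset 41 mm from the nearest pair of top edges, running from the floor to the underside of the top. Four apron rails, 56 mm thick and 78 mm tall, run between adjacent legs with their top edges flush with the underside of the top and their outer faces flush with the legs' outer faces.

B is a chair. The seat is a 458×416×36 mm slab with its top at z = 480 mm, on four 47×47 mm corner legs (flush with the seat edges, standing on z = 0). A flat backrest 26 mm thick, 541 mm tall, spans the full seat width and rises from the seat top along its +y edge, rear face flush with the rear of the seat. Two armrests of 27×27 mm section run along each side from the seat's front edge to the front of the backrest, top faces 243 mm above the seat top and outer faces flush with the seat's x-edges; a 27×27 mm post under the front of each armrest stands on the seat at the front corner.

The chair is on top of the table.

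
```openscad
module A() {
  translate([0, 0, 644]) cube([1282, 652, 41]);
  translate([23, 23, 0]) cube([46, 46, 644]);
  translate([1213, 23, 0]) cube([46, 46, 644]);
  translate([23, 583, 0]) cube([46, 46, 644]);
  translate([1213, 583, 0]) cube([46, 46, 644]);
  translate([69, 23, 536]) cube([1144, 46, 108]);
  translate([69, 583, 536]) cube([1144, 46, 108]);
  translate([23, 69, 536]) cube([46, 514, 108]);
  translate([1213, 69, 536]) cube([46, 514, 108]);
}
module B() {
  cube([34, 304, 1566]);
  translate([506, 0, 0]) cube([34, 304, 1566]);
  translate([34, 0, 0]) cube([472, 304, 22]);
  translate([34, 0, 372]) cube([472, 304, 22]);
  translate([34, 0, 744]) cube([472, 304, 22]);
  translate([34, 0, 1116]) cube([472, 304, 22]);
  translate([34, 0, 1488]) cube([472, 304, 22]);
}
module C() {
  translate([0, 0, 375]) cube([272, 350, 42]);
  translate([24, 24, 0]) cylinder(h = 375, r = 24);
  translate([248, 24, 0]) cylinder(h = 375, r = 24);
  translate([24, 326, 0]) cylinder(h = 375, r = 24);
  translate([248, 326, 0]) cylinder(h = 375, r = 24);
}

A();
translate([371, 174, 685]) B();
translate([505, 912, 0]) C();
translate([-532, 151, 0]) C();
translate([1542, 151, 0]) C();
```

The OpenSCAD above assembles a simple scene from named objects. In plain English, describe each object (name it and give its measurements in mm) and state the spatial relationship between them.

A is a rectangular dining table. The top is 1282×652×41 mm with its upper surface at z = 685 mm. It stands on four 46×46 mm square legs, each inset 23 mm from the nearest pair of top edges, running from the floor to the underside of the top. Four apron rails, 46 mm thick and 108 mm tall, run between adjacent legs with their top edges flush with the underside of the top and their outer faces flush with the legs' outer faces.

B is an open bookshelf. Two side panels, each 34 mm thick, 304 mm deep and 1566 mm tall, stand 540 mm apart (outside-to-outside). Between them sit 5 shelves, each 22 mm thick and 304 mm deep, spanning the full gap between the sides. The bottom shelf rests on the floor (its underside at z = 0) and the clear gap between one shelf's top and the next shelf's underside is 350 mm.

C is a simple wooden stool: a rectangular seat 272 mm (x) by 350 mm (y), 42 mm thick, top face at z = 417 mm, on four round legs, each 48 mm in diameter. The legs rest on z = 0, each leg's axis is inset half a diameter from the nearest pair of seat edges (so the leg's bounding box is flush with the corner).

The bookshelf is on top of the table, centred. Three stools sit around the table at the +y, −x, +x sides.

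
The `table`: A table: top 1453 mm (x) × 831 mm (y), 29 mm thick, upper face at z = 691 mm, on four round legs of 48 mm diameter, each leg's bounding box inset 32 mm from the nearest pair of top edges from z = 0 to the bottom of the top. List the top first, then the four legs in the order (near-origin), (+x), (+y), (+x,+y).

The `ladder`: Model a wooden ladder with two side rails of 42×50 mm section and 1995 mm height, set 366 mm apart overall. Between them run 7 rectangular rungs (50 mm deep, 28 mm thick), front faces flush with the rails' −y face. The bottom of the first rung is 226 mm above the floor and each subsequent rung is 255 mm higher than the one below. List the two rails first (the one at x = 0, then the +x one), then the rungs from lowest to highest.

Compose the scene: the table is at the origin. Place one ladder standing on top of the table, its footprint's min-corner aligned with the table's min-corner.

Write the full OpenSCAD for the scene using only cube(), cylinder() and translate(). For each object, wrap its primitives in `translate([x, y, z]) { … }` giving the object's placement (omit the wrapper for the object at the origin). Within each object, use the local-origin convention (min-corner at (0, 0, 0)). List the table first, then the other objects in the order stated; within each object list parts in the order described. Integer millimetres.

translate([0, 0, 662]) cube([1453, 831, 29]);
translate([56, 56, 0]) cylinder(h = 662, r = 24);
translate([1397, 56, 0]) cylinder(h = 662, r = 24);
translate([56, 775, 0]) cylinder(h = 662, r = 24);
translate([1397, 775, 0]) cylinder(h = 662, r = 24);
translate([0, 0, 691]) {
  cube([42, 50, 1995]);
  translate([324, 0, 0]) cube([42, 50, 1995]);
  translate([42, 0, 226]) cube([282, 50, 28]);
  translate([42, 0, 481]) cube([282, 50, 28]);
  translate([42, 0, 736]) cube([282, 50, 28]);
  translate([42, 0, 991]) cube([282, 50, 28]);
  translate([42, 0, 1246]) cube([282, 50, 28]);
  translate([42, 0, 1501]) cube([282, 50, 28]);
  translate([42, 0, 1756]) cube([282, 50, 28]);
}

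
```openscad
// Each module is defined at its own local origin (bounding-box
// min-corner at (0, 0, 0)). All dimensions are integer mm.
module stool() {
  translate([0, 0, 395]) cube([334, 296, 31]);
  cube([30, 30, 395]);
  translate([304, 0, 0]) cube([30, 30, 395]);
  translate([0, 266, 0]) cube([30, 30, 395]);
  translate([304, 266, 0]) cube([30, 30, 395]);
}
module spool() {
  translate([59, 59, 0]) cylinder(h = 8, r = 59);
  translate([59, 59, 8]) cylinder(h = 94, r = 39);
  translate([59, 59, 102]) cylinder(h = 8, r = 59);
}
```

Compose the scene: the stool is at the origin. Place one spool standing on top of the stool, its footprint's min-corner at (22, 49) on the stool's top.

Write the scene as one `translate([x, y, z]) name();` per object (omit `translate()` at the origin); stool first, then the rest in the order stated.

stool();
translate([22, 49, 426]) spool();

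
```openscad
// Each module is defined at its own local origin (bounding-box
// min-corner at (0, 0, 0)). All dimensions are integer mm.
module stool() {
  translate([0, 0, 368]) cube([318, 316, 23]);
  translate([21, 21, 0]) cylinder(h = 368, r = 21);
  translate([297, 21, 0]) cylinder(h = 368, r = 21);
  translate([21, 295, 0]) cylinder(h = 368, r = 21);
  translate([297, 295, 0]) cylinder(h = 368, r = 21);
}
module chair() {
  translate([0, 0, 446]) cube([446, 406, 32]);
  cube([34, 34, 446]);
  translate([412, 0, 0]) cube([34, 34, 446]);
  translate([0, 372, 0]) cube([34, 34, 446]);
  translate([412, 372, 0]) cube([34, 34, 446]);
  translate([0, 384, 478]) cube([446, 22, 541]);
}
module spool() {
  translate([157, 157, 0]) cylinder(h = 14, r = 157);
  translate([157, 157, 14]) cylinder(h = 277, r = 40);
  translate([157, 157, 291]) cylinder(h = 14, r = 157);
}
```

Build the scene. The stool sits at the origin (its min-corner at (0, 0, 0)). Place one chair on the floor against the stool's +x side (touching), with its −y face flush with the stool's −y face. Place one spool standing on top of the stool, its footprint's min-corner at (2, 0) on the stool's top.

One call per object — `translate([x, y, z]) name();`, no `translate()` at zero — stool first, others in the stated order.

stool();
translate([318, 0, 0]) chair();
translate([2, 0, 391]) spool();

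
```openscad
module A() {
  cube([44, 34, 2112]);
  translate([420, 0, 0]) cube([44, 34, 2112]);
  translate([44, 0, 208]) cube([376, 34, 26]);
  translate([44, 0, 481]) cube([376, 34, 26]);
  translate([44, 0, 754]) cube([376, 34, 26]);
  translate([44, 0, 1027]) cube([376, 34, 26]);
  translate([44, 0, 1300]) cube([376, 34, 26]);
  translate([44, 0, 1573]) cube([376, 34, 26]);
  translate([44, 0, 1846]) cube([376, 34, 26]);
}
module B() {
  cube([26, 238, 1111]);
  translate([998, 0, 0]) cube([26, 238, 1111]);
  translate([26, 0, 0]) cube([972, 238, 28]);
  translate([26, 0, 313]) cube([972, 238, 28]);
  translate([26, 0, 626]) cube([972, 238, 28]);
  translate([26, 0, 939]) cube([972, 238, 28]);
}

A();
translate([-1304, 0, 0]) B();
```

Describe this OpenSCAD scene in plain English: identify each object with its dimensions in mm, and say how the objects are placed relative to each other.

A is a wooden ladder with two side rails of 44×34 mm section and 2112 mm height, set 464 mm apart overall. Between them run 7 rectangular rungs (34 mm deep, 26 mm thick), front faces flush with the rails' −y face. The bottom of the first rung is 208 mm above the floor and each subsequent rung is 273 mm higher than the one below.

B is a bookshelf 1024 mm wide overall, 238 mm deep and 1111 mm tall. The two sides are 26 mm thick vertical panels. 4 horizontal shelves of 28 mm thickness span between the inner faces of the sides; the lowest shelf sits on the floor and shelves are stacked with a clear vertical gap of 285 mm between each pair.

The bookshelf is on the floor beside the ladder on its −x side.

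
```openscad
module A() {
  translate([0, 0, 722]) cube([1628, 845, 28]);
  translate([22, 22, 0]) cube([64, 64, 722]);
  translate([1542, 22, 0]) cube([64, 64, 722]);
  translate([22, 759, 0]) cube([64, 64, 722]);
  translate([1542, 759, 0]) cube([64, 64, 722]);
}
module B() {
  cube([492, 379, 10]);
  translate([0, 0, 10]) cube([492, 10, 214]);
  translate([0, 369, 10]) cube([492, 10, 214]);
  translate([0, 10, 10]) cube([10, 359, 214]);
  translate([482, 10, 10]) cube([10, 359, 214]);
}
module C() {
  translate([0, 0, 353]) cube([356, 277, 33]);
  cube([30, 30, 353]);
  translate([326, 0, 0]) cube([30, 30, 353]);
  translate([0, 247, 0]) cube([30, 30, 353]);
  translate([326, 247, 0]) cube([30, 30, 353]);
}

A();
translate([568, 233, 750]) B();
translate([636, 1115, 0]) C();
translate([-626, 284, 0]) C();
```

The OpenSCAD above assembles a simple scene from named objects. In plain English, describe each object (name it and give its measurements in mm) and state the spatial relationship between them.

A is a rectangular dining table. The top is 1628×845×28 mm with its upper surface at z = 750 mm. It stands on four 64×64 mm square legs, each inset 22 mm from the nearest pair of top edges, running from the floor to the underside of the top.

B is an open storage box with external size 492×379×224 mm and wall thickness 10 mm (the base is also 10 mm thick). The base covers the whole footprint; the four walls stand on the base, with the y-facing walls full-width and the x-facing walls fitting between their inner faces.

C is a four-legged stool. The seat is 356×277 mm, 33 mm thick, top at z = 386 mm. It stands on four square legs, each 30×30 mm in cross-section, from z = 0 to the seat underside, each flush with a corner of the seat.

The open box is on top of the table, centred. Two stools sit around the table at the +y, −x sides.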